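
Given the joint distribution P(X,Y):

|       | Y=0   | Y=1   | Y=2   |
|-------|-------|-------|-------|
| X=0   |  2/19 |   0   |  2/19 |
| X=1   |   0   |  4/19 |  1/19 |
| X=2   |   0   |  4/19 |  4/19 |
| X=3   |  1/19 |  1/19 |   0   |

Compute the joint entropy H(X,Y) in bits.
2.7742 bits

H(X,Y) = -Σ_{x,y} P(x,y) log₂ P(x,y). Per-cell terms -P(x,y)·log₂P(x,y):
  X=0: 0.3419, 0.0000, 0.3419
  X=1: 0.0000, 0.4732, 0.2236
  X=2: 0.0000, 0.4732, 0.4732
  X=3: 0.2236, 0.2236, 0.0000
  (cells with P = 0 contribute 0)
Sum of the 12 terms: H(X,Y) = 2.7742 bits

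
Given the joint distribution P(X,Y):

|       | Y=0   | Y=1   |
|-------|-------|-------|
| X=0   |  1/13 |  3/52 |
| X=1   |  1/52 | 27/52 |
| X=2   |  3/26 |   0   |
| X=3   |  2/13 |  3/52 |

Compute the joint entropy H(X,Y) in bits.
2.1350 bits

H(X,Y) = -Σ_{x,y} P(x,y) log₂ P(x,y). Per-cell terms -P(x,y)·log₂P(x,y):
  X=0: 0.2846, 0.2374
  X=1: 0.1096, 0.4910
  X=2: 0.3595, 0.0000
  X=3: 0.4155, 0.2374
  (cells with P = 0 contribute 0)
Sum of the 8 terms: H(X,Y) = 2.1350 bits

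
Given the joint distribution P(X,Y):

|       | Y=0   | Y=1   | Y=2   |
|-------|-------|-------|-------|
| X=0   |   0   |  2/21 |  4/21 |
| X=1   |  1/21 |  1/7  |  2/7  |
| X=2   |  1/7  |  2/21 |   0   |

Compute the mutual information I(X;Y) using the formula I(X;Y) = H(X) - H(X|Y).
0.3833 bits

I(X;Y) = H(X) - H(X|Y)

Marginal of X (row sums):
  P(X=0) = 0 + 2/21 + 4/21 = 2/7
  P(X=1) = 1/21 + 1/7 + 2/7 = 10/21
  P(X=2) = 1/7 + 2/21 + 0 = 5/21
H(X) = -[(2/7)·log₂(2/7) + (10/21)·log₂(10/21) + (5/21)·log₂(5/21)]
  = 0.51639 + 0.50971 + 0.49295 = 1.51905 bits

Marginal of Y (column sums):
  P(Y=0) = 0 + 1/21 + 1/7 = 4/21
  P(Y=1) = 2/21 + 1/7 + 2/21 = 1/3
  P(Y=2) = 4/21 + 2/7 + 0 = 10/21
H(X|Y) = Σ_y P(y)·H(X|Y=y):
  Y=0: P(Y=0) = 4/21, P(X|Y=0) = (0, 1/4, 3/4) → H(X|Y=0) = 0.81128
  Y=1: P(Y=1) = 1/3, P(X|Y=1) = (2/7, 3/7, 2/7) → H(X|Y=1) = 1.55666
  Y=2: P(Y=2) = 10/21, P(X|Y=2) = (2/5, 3/5, 0) → H(X|Y=2) = 0.97095
H(X|Y) = (4/21)·0.81128 + (1/3)·1.55666 + (10/21)·0.97095 = 1.13577 bits

I(X;Y) = H(X) - H(X|Y) = 1.51905 - 1.13577 = 0.3833 bits

Cross-check via I(X;Y) = H(X) + H(Y) - H(X,Y): computing H(Y) from the column sums and H(X,Y) from the 9 cells in the same way gives H(Y) = 1.49371 bits and H(X,Y) = 2.62948 bits, so
I(X;Y) = 1.51905 + 1.49371 - 2.62948 = 0.3833 bits ✓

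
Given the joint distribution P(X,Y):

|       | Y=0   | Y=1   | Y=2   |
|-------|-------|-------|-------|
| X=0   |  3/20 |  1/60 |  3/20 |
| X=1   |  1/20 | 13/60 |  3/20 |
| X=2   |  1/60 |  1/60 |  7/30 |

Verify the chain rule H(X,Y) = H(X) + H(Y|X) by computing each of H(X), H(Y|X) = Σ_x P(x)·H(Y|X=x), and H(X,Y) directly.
H(X) = 1.5601 bits, H(Y|X) = 1.1509 bits, H(X,Y) = 2.7110 bits

Marginal of X (row sums):
  P(X=0) = 3/20 + 1/60 + 3/20 = 19/60
  P(X=1) = 1/20 + 13/60 + 3/20 = 5/12
  P(X=2) = 1/60 + 1/60 + 7/30 = 4/15
H(X) = -[(19/60)·log₂(19/60) + (5/12)·log₂(5/12) + (4/15)·log₂(4/15)]
  = 0.52534 + 0.52626 + 0.50850 = 1.5601 bits

H(Y|X) = Σ_x P(x)·H(Y|X=x):
  X=0: P(X=0) = 19/60, P(Y|X=0) = (9/19, 1/19, 9/19) → H(Y|X=0) = 1.24484
  X=1: P(X=1) = 5/12, P(Y|X=1) = (3/25, 13/25, 9/25) → H(Y|X=1) = 1.38826
  X=2: P(X=2) = 4/15, P(Y|X=2) = (1/16, 1/16, 7/8) → H(Y|X=2) = 0.66856
H(Y|X) = (19/60)·1.24484 + (5/12)·1.38826 + (4/15)·0.66856 = 1.1509 bits

H(X,Y) = -Σ_{x,y} P(x,y) log₂ P(x,y). Per-cell terms -P(x,y)·log₂P(x,y):
  X=0: 0.41054, 0.09845, 0.41054
  X=1: 0.21610, 0.47806, 0.41054
  X=2: 0.09845, 0.09845, 0.48989
Sum of the 9 terms: H(X,Y) = 2.7110 bits

Chain rule check:
  H(X) + H(Y|X) = 1.5601 + 1.1509 = 2.7110 bits
  H(X,Y) = 2.7110 bits
✓ Chain rule verified.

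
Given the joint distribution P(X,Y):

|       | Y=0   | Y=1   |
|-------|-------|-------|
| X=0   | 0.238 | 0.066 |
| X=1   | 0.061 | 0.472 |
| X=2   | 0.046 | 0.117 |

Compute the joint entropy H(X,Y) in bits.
2.0756 bits

H(X,Y) = -Σ_{x,y} P(x,y) log₂ P(x,y). Per-cell terms -P(x,y)·log₂P(x,y):
  X=0: 0.49289, 0.25881
  X=1: 0.24614, 0.51124
  X=2: 0.20434, 0.36216
Sum of the 6 terms: H(X,Y) = 2.0756 bits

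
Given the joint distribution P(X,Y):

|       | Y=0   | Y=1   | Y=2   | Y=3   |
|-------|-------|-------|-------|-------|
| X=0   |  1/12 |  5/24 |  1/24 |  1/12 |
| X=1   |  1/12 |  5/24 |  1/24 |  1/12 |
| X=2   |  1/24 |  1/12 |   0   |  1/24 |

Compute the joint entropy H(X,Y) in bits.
3.2008 bits

H(X,Y) = -Σ_{x,y} P(x,y) log₂ P(x,y). Per-cell terms -P(x,y)·log₂P(x,y):
  X=0: 0.298747, 0.471466, 0.191040, 0.298747
  X=1: 0.298747, 0.471466, 0.191040, 0.298747
  X=2: 0.191040, 0.298747, 0.000000, 0.191040
  (cells with P = 0 contribute 0)
Sum of the 12 terms: H(X,Y) = 3.2008 bits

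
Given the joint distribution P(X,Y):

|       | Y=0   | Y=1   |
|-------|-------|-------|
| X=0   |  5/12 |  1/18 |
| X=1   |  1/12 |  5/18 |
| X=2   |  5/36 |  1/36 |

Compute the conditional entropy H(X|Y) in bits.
1.1656 bits

H(X|Y) = H(X,Y) - H(Y)

H(X,Y) = -Σ_{x,y} P(x,y) log₂ P(x,y). Per-cell terms -P(x,y)·log₂P(x,y):
  X=0: 0.5263, 0.2317
  X=1: 0.2987, 0.5133
  X=2: 0.3956, 0.1436
Sum of the 6 terms: H(X,Y) = 2.1092 bits

Marginal of Y (column sums):
  P(Y=0) = 5/12 + 1/12 + 5/36 = 23/36
  P(Y=1) = 1/18 + 5/18 + 1/36 = 13/36
H(Y) = -[(23/36)·log₂(23/36) + (13/36)·log₂(13/36)]
  = 0.4130 + 0.5306 = 0.9436 bits

H(X|Y) = H(X,Y) - H(Y) = 2.1092 - 0.9436 = 1.1656 bits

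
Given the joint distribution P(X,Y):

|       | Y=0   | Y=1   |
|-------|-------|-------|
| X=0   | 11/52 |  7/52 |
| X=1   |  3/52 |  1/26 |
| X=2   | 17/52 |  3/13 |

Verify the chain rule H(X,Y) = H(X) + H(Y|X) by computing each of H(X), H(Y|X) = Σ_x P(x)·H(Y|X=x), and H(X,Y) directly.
H(X) = 1.3245 bits, H(Y|X) = 0.9728 bits, H(X,Y) = 2.2972 bits

Marginal of X (row sums):
  P(X=0) = 11/52 + 7/52 = 9/26
  P(X=1) = 3/52 + 1/26 = 5/52
  P(X=2) = 17/52 + 3/13 = 29/52
H(X) = -[(9/26)·log₂(9/26) + (5/52)·log₂(5/52) + (29/52)·log₂(29/52)]
  = 0.52979 + 0.32486 + 0.46983 = 1.3245 bits

H(Y|X) = Σ_x P(x)·H(Y|X=x):
  X=0: P(X=0) = 9/26, P(Y|X=0) = (11/18, 7/18) → H(Y|X=0) = 0.96408
  X=1: P(X=1) = 5/52, P(Y|X=1) = (3/5, 2/5) → H(Y|X=1) = 0.97095
  X=2: P(X=2) = 29/52, P(Y|X=2) = (17/29, 12/29) → H(Y|X=2) = 0.97845
H(Y|X) = (9/26)·0.96408 + (5/52)·0.97095 + (29/52)·0.97845 = 0.9728 bits

H(X,Y) = -Σ_{x,y} P(x,y) log₂ P(x,y). Per-cell terms -P(x,y)·log₂P(x,y):
  X=0: 0.47406, 0.38945
  X=1: 0.23743, 0.18079
  X=2: 0.52732, 0.48819
Sum of the 6 terms: H(X,Y) = 2.2972 bits

Chain rule check:
  H(X) + H(Y|X) = 1.3245 + 0.9728 = 2.2973 bits
  H(X,Y) = 2.2972 bits
✓ Chain rule verified (Δ = 0.0001 is 4-dp rounding noise: each of the three values was rounded independently).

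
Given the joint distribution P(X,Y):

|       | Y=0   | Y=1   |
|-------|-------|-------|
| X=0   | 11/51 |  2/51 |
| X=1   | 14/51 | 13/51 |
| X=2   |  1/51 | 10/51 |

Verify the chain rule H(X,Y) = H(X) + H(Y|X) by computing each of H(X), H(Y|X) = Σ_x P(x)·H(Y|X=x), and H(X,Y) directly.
H(X) = 1.4657 bits, H(Y|X) = 0.7816 bits, H(X,Y) = 2.2473 bits

Marginal of X (row sums):
  P(X=0) = 11/51 + 2/51 = 13/51
  P(X=1) = 14/51 + 13/51 = 9/17
  P(X=2) = 1/51 + 10/51 = 11/51
H(X) = -[(13/51)·log₂(13/51) + (9/17)·log₂(9/17) + (11/51)·log₂(11/51)]
  = 0.50266 + 0.48576 + 0.47731 = 1.4657 bits

H(Y|X) = Σ_x P(x)·H(Y|X=x):
  X=0: P(X=0) = 13/51, P(Y|X=0) = (11/13, 2/13) → H(Y|X=0) = 0.61938
  X=1: P(X=1) = 9/17, P(Y|X=1) = (14/27, 13/27) → H(Y|X=1) = 0.99901
  X=2: P(X=2) = 11/51, P(Y|X=2) = (1/11, 10/11) → H(Y|X=2) = 0.43950
H(Y|X) = (13/51)·0.61938 + (9/17)·0.99901 + (11/51)·0.43950 = 0.7816 bits

H(X,Y) = -Σ_{x,y} P(x,y) log₂ P(x,y). Per-cell terms -P(x,y)·log₂P(x,y):
  X=0: 0.47731, 0.18323
  X=1: 0.51198, 0.50266
  X=2: 0.11122, 0.46088
Sum of the 6 terms: H(X,Y) = 2.2473 bits

Chain rule check:
  H(X) + H(Y|X) = 1.4657 + 0.7816 = 2.2473 bits
  H(X,Y) = 2.2473 bits
✓ Chain rule verified.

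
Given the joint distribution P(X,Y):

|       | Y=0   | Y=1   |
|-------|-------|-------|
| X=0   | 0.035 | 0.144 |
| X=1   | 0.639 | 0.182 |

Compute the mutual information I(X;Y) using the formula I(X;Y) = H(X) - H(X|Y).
0.1566 bits

I(X;Y) = H(X) - H(X|Y)

Marginal of X (row sums):
  P(X=0) = 0.035 + 0.144 = 0.179
  P(X=1) = 0.639 + 0.182 = 0.821
H(X) = -[0.179·log₂(0.179) + 0.821·log₂(0.821)]
  = 0.4443 + 0.2336 = 0.6779 bits

Marginal of Y (column sums):
  P(Y=0) = 0.035 + 0.639 = 0.674
  P(Y=1) = 0.144 + 0.182 = 0.326
H(X|Y) = Σ_y P(y)·H(X|Y=y):
  Y=0: P(Y=0) = 0.674, P(X|Y=0) = (35/674, 639/674) → H(X|Y=0) = 0.2945
  Y=1: P(Y=1) = 0.326, P(X|Y=1) = (72/163, 91/163) → H(X|Y=1) = 0.9902
H(X|Y) = 0.674·0.2945 + 0.326·0.9902 = 0.5213 bits

I(X;Y) = H(X) - H(X|Y) = 0.6779 - 0.5213 = 0.1566 bits

Cross-check via I(X;Y) = H(X) + H(Y) - H(X,Y): computing H(Y) from the column sums and H(X,Y) from the 4 cells in the same way gives H(Y) = 0.9108 bits and H(X,Y) = 1.4321 bits, so
I(X;Y) = 0.6779 + 0.9108 - 1.4321 = 0.1566 bits ✓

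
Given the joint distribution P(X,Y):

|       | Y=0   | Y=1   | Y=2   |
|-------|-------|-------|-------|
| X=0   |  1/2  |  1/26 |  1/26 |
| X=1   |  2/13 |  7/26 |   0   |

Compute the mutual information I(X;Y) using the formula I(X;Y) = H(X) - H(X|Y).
0.3009 bits

I(X;Y) = H(X) - H(X|Y)

Marginal of X (row sums):
  P(X=0) = 1/2 + 1/26 + 1/26 = 15/26
  P(X=1) = 2/13 + 7/26 + 0 = 11/26
H(X) = -[(15/26)·log₂(15/26) + (11/26)·log₂(11/26)]
  = 0.457817 + 0.525042 = 0.982859 bits

Marginal of Y (column sums):
  P(Y=0) = 1/2 + 2/13 = 17/26
  P(Y=1) = 1/26 + 7/26 = 4/13
  P(Y=2) = 1/26 + 0 = 1/26
H(X|Y) = Σ_y P(y)·H(X|Y=y):
  Y=0: P(Y=0) = 17/26, P(X|Y=0) = (13/17, 4/17) → H(X|Y=0) = 0.787127
  Y=1: P(Y=1) = 4/13, P(X|Y=1) = (1/8, 7/8) → H(X|Y=1) = 0.543564
  Y=2: P(Y=2) = 1/26, P(X|Y=2) = (1, 0) → H(X|Y=2) = 0.000000
H(X|Y) = (17/26)·0.787127 + (4/13)·0.543564 + (1/26)·0.000000 = 0.681910 bits

I(X;Y) = H(X) - H(X|Y) = 0.982859 - 0.681910 = 0.3009 bits

Cross-check via I(X;Y) = H(X) + H(Y) - H(X,Y): computing H(Y) from the column sums and H(X,Y) from the 6 cells in the same way gives H(Y) = 1.104791 bits and H(X,Y) = 1.786701 bits, so
I(X;Y) = 0.982859 + 1.104791 - 1.786701 = 0.3009 bits ✓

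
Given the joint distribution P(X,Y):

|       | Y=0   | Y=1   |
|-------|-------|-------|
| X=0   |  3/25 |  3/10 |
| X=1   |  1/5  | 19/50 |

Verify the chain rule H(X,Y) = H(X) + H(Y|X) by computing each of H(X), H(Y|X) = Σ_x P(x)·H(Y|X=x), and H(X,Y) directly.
H(X) = 0.9815 bits, H(Y|X) = 0.9015 bits, H(X,Y) = 1.8830 bits

Marginal of X (row sums):
  P(X=0) = 3/25 + 3/10 = 21/50
  P(X=1) = 1/5 + 19/50 = 29/50
H(X) = -[(21/50)·log₂(21/50) + (29/50)·log₂(29/50)]
  = 0.52565 + 0.45581 = 0.9815 bits

H(Y|X) = Σ_x P(x)·H(Y|X=x):
  X=0: P(X=0) = 21/50, P(Y|X=0) = (2/7, 5/7) → H(Y|X=0) = 0.86312
  X=1: P(X=1) = 29/50, P(Y|X=1) = (10/29, 19/29) → H(Y|X=1) = 0.92936
H(Y|X) = (21/50)·0.86312 + (29/50)·0.92936 = 0.9015 bits

H(X,Y) = -Σ_{x,y} P(x,y) log₂ P(x,y). Per-cell terms -P(x,y)·log₂P(x,y):
  X=0: 0.36707, 0.52109
  X=1: 0.46439, 0.53045
Sum of the 4 terms: H(X,Y) = 1.8830 bits

Chain rule check:
  H(X) + H(Y|X) = 0.9815 + 0.9015 = 1.8830 bits
  H(X,Y) = 1.8830 bits
✓ Chain rule verified.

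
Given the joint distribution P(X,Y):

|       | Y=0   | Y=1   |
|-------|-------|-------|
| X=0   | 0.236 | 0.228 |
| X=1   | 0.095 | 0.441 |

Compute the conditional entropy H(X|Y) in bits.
0.9055 bits

H(X|Y) = H(X,Y) - H(Y)

H(X,Y) = -Σ_{x,y} P(x,y) log₂ P(x,y). Per-cell terms -P(x,y)·log₂P(x,y):
  X=0: 0.491621, 0.486300
  X=1: 0.322613, 0.520887
Sum of the 4 terms: H(X,Y) = 1.821421 bits

Marginal of Y (column sums):
  P(Y=0) = 0.236 + 0.095 = 0.331
  P(Y=1) = 0.228 + 0.441 = 0.669
H(Y) = -[0.331·log₂(0.331) + 0.669·log₂(0.669)]
  = 0.527977 + 0.387968 = 0.915945 bits

H(X|Y) = H(X,Y) - H(Y) = 1.821421 - 0.915945 = 0.9055 bits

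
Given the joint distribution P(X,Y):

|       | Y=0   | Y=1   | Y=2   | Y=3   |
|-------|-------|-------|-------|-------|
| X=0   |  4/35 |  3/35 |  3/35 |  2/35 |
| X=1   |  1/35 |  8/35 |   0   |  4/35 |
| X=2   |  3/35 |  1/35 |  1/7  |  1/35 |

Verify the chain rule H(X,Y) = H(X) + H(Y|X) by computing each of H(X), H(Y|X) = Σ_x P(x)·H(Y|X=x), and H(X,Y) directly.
H(X) = 1.5766 bits, H(Y|X) = 1.6134 bits, H(X,Y) = 3.1900 bits

Marginal of X (row sums):
  P(X=0) = 4/35 + 3/35 + 3/35 + 2/35 = 12/35
  P(X=1) = 1/35 + 8/35 + 0 + 4/35 = 13/35
  P(X=2) = 3/35 + 1/35 + 1/7 + 1/35 = 2/7
H(X) = -[(12/35)·log₂(12/35) + (13/35)·log₂(13/35) + (2/7)·log₂(2/7)]
  = 0.52948 + 0.53071 + 0.51639 = 1.5766 bits

H(Y|X) = Σ_x P(x)·H(Y|X=x):
  X=0: P(X=0) = 12/35, P(Y|X=0) = (1/3, 1/4, 1/4, 1/6) → H(Y|X=0) = 1.95915
  X=1: P(X=1) = 13/35, P(Y|X=1) = (1/13, 8/13, 0, 4/13) → H(Y|X=1) = 1.23890
  X=2: P(X=2) = 2/7, P(Y|X=2) = (3/10, 1/10, 1/2, 1/10) → H(Y|X=2) = 1.68548
H(Y|X) = (12/35)·1.95915 + (13/35)·1.23890 + (2/7)·1.68548 = 1.6134 bits

H(X,Y) = -Σ_{x,y} P(x,y) log₂ P(x,y). Per-cell terms -P(x,y)·log₂P(x,y):
  X=0: 0.35763, 0.30380, 0.30380, 0.23596
  X=1: 0.14655, 0.48669, 0.00000, 0.35763
  X=2: 0.30380, 0.14655, 0.40105, 0.14655
  (cells with P = 0 contribute 0)
Sum of the 12 terms: H(X,Y) = 3.1900 bits

Chain rule check:
  H(X) + H(Y|X) = 1.5766 + 1.6134 = 3.1900 bits
  H(X,Y) = 3.1900 bits
✓ Chain rule verified.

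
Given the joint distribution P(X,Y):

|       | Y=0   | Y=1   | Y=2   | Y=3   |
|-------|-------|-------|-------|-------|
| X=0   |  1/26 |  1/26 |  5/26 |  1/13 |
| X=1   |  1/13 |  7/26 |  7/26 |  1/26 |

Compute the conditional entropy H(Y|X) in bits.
1.6578 bits

H(Y|X) = H(X,Y) - H(X)

H(X,Y) = -Σ_{x,y} P(x,y) log₂ P(x,y). Per-cell terms -P(x,y)·log₂P(x,y):
  X=0: 0.1808, 0.1808, 0.4574, 0.2846
  X=1: 0.2846, 0.5097, 0.5097, 0.1808
Sum of the 8 terms: H(X,Y) = 2.5884 bits

Marginal of X (row sums):
  P(X=0) = 1/26 + 1/26 + 5/26 + 1/13 = 9/26
  P(X=1) = 1/13 + 7/26 + 7/26 + 1/26 = 17/26
H(X) = -[(9/26)·log₂(9/26) + (17/26)·log₂(17/26)]
  = 0.5298 + 0.4008 = 0.9306 bits

H(Y|X) = H(X,Y) - H(X) = 2.5884 - 0.9306 = 1.6578 bits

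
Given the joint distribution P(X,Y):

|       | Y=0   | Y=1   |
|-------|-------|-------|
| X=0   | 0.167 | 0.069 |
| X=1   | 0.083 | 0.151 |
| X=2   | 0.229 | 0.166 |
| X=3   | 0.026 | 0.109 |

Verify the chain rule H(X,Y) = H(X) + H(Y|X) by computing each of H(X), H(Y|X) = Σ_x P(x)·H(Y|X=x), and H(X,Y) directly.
H(X) = 1.9013 bits, H(Y|X) = 0.9084 bits, H(X,Y) = 2.8097 bits

Marginal of X (row sums):
  P(X=0) = 0.167 + 0.069 = 0.236
  P(X=1) = 0.083 + 0.151 = 0.234
  P(X=2) = 0.229 + 0.166 = 0.395
  P(X=3) = 0.026 + 0.109 = 0.135
H(X) = -[0.236·log₂(0.236) + 0.234·log₂(0.234) + 0.395·log₂(0.395) + 0.135·log₂(0.135)]
  = 0.49162 + 0.49033 + 0.52933 + 0.39001 = 1.9013 bits

H(Y|X) = Σ_x P(x)·H(Y|X=x):
  X=0: P(X=0) = 0.236, P(Y|X=0) = (167/236, 69/236) → H(Y|X=0) = 0.87177
  X=1: P(X=1) = 0.234, P(Y|X=1) = (83/234, 151/234) → H(Y|X=1) = 0.93820
  X=2: P(X=2) = 0.395, P(Y|X=2) = (229/395, 166/395) → H(Y|X=2) = 0.98157
  X=3: P(X=3) = 0.135, P(Y|X=3) = (26/135, 109/135) → H(Y|X=3) = 0.70686
H(Y|X) = 0.236·0.87177 + 0.234·0.93820 + 0.395·0.98157 + 0.135·0.70686 = 0.9084 bits

H(X,Y) = -Σ_{x,y} P(x,y) log₂ P(x,y). Per-cell terms -P(x,y)·log₂P(x,y):
  X=0: 0.43121, 0.26615
  X=1: 0.29803, 0.41183
  X=2: 0.48699, 0.43006
  X=3: 0.13690, 0.34854
Sum of the 8 terms: H(X,Y) = 2.8097 bits

Chain rule check:
  H(X) + H(Y|X) = 1.9013 + 0.9084 = 2.8097 bits
  H(X,Y) = 2.8097 bits
✓ Chain rule verified.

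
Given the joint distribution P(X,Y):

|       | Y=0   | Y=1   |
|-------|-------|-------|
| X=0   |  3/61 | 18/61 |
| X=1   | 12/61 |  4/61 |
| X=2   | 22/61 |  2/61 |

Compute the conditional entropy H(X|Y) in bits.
1.1778 bits

H(X|Y) = H(X,Y) - H(Y)

H(X,Y) = -Σ_{x,y} P(x,y) log₂ P(x,y). Per-cell terms -P(x,y)·log₂P(x,y):
  X=0: 0.21373, 0.51958
  X=1: 0.46146, 0.25775
  X=2: 0.53063, 0.16166
Sum of the 6 terms: H(X,Y) = 2.1448 bits

Marginal of Y (column sums):
  P(Y=0) = 3/61 + 12/61 + 22/61 = 37/61
  P(Y=1) = 18/61 + 4/61 + 2/61 = 24/61
H(Y) = -[(37/61)·log₂(37/61) + (24/61)·log₂(24/61)]
  = 0.43750 + 0.52949 = 0.9670 bits

H(X|Y) = H(X,Y) - H(Y) = 2.1448 - 0.9670 = 1.1778 bits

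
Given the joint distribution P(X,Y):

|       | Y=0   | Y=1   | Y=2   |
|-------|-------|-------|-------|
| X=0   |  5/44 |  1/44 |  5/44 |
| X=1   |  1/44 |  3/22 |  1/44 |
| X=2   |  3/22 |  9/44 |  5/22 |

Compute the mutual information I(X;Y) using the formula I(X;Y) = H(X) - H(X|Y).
0.1598 bits

I(X;Y) = H(X) - H(X|Y)

Marginal of X (row sums):
  P(X=0) = 5/44 + 1/44 + 5/44 = 1/4
  P(X=1) = 1/44 + 3/22 + 1/44 = 2/11
  P(X=2) = 3/22 + 9/44 + 5/22 = 25/44
H(X) = -[(1/4)·log₂(1/4) + (2/11)·log₂(2/11) + (25/44)·log₂(25/44)]
  = 0.500000 + 0.447169 + 0.463395 = 1.41056 bits

Marginal of Y (column sums):
  P(Y=0) = 5/44 + 1/44 + 3/22 = 3/11
  P(Y=1) = 1/44 + 3/22 + 9/44 = 4/11
  P(Y=2) = 5/44 + 1/44 + 5/22 = 4/11
H(X|Y) = Σ_y P(y)·H(X|Y=y):
  Y=0: P(Y=0) = 3/11, P(X|Y=0) = (5/12, 1/12, 1/2) → H(X|Y=0) = 1.325011
  Y=1: P(Y=1) = 4/11, P(X|Y=1) = (1/16, 3/8, 9/16) → H(X|Y=1) = 1.247556
  Y=2: P(Y=2) = 4/11, P(X|Y=2) = (5/16, 1/16, 5/8) → H(X|Y=2) = 1.198192
H(X|Y) = (3/11)·1.325011 + (4/11)·1.247556 + (4/11)·1.198192 = 1.25073 bits

I(X;Y) = H(X) - H(X|Y) = 1.41056 - 1.25073 = 0.1598 bits

Cross-check via I(X;Y) = H(X) + H(Y) - H(X,Y): computing H(Y) from the column sums and H(X,Y) from the 9 cells in the same way gives H(Y) = 1.57262 bits and H(X,Y) = 2.82335 bits, so
I(X;Y) = 1.41056 + 1.57262 - 2.82335 = 0.1598 bits ✓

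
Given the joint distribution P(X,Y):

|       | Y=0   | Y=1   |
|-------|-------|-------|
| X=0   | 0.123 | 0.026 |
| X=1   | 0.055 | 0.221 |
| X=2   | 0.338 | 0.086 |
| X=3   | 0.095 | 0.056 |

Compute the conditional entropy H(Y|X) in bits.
0.7505 bits

H(Y|X) = H(X,Y) - H(X)

H(X,Y) = -Σ_{x,y} P(x,y) log₂ P(x,y). Per-cell terms -P(x,y)·log₂P(x,y):
  X=0: 0.3719, 0.1369
  X=1: 0.2301, 0.4813
  X=2: 0.5289, 0.3044
  X=3: 0.3226, 0.2329
Sum of the 8 terms: H(X,Y) = 2.6090 bits

Marginal of X (row sums):
  P(X=0) = 0.123 + 0.026 = 0.149
  P(X=1) = 0.055 + 0.221 = 0.276
  P(X=2) = 0.338 + 0.086 = 0.424
  P(X=3) = 0.095 + 0.056 = 0.151
H(X) = -[0.149·log₂(0.149) + 0.276·log₂(0.276) + 0.424·log₂(0.424) + 0.151·log₂(0.151)]
  = 0.4092 + 0.5126 + 0.5249 + 0.4118 = 1.8585 bits

H(Y|X) = H(X,Y) - H(X) = 2.6090 - 1.8585 = 0.7505 bits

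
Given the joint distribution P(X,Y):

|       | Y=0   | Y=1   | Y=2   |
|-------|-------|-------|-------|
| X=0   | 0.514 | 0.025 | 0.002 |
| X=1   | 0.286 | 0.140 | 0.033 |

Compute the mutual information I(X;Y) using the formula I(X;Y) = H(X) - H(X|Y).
0.1304 bits

I(X;Y) = H(X) - H(X|Y)

Marginal of X (row sums):
  P(X=0) = 0.514 + 0.025 + 0.002 = 0.541
  P(X=1) = 0.286 + 0.140 + 0.033 = 0.459
H(X) = -[0.541·log₂(0.541) + 0.459·log₂(0.459)]
  = 0.479488 + 0.515656 = 0.99514 bits

Marginal of Y (column sums):
  P(Y=0) = 0.514 + 0.286 = 0.800
  P(Y=1) = 0.025 + 0.140 = 0.165
  P(Y=2) = 0.002 + 0.033 = 0.035
H(X|Y) = Σ_y P(y)·H(X|Y=y):
  Y=0: P(Y=0) = 0.800, P(X|Y=0) = (257/400, 143/400) → H(X|Y=0) = 0.940588
  Y=1: P(Y=1) = 0.165, P(X|Y=1) = (5/33, 28/33) → H(X|Y=1) = 0.613619
  Y=2: P(Y=2) = 0.035, P(X|Y=2) = (2/35, 33/35) → H(X|Y=2) = 0.315997
H(X|Y) = 0.800·0.940588 + 0.165·0.613619 + 0.035·0.315997 = 0.86478 bits

I(X;Y) = H(X) - H(X|Y) = 0.99514 - 0.86478 = 0.1304 bits

Cross-check via I(X;Y) = H(X) + H(Y) - H(X,Y): computing H(Y) from the column sums and H(X,Y) from the 6 cells in the same way gives H(Y) = 0.85573 bits and H(X,Y) = 1.72051 bits, so
I(X;Y) = 0.99514 + 0.85573 - 1.72051 = 0.1304 bits ✓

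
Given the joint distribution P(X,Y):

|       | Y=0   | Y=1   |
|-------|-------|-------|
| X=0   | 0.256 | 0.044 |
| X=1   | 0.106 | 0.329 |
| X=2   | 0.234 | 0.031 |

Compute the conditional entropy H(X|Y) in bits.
1.2448 bits

H(X|Y) = H(X,Y) - H(Y)

H(X,Y) = -Σ_{x,y} P(x,y) log₂ P(x,y). Per-cell terms -P(x,y)·log₂P(x,y):
  X=0: 0.50324, 0.19828
  X=1: 0.34321, 0.52766
  X=2: 0.49033, 0.15536
Sum of the 6 terms: H(X,Y) = 2.21808 bits

Marginal of Y (column sums):
  P(Y=0) = 0.256 + 0.106 + 0.234 = 0.596
  P(Y=1) = 0.044 + 0.329 + 0.031 = 0.404
H(Y) = -[0.596·log₂(0.596) + 0.404·log₂(0.404)]
  = 0.44498 + 0.52826 = 0.97324 bits

H(X|Y) = H(X,Y) - H(Y) = 2.21808 - 0.97324 = 1.2448 bits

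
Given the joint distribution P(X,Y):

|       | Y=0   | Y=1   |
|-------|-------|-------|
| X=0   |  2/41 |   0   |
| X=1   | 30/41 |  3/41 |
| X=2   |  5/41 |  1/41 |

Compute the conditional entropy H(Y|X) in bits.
0.4489 bits

H(Y|X) = H(X,Y) - H(X)

H(X,Y) = -Σ_{x,y} P(x,y) log₂ P(x,y). Per-cell terms -P(x,y)·log₂P(x,y):
  X=0: 0.212564, 0.000000
  X=1: 0.329752, 0.276043
  X=2: 0.370198, 0.130672
  (cells with P = 0 contribute 0)
Sum of the 6 terms: H(X,Y) = 1.31923 bits

Marginal of X (row sums):
  P(X=0) = 2/41 + 0 = 2/41
  P(X=1) = 30/41 + 3/41 = 33/41
  P(X=2) = 5/41 + 1/41 = 6/41
H(X) = -[(2/41)·log₂(2/41) + (33/41)·log₂(33/41) + (6/41)·log₂(6/41)]
  = 0.212564 + 0.252054 + 0.405745 = 0.87036 bits

H(Y|X) = H(X,Y) - H(X) = 1.31923 - 0.87036 = 0.4489 bits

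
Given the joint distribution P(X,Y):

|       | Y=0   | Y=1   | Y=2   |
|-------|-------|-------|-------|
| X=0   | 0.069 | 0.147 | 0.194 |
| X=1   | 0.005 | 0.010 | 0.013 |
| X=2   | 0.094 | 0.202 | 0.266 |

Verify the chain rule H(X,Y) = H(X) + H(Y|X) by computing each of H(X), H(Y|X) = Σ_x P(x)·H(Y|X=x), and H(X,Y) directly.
H(X) = 1.1390 bits, H(Y|X) = 1.4738 bits, H(X,Y) = 2.6128 bits

Marginal of X (row sums):
  P(X=0) = 0.069 + 0.147 + 0.194 = 0.410
  P(X=1) = 0.005 + 0.010 + 0.013 = 0.028
  P(X=2) = 0.094 + 0.202 + 0.266 = 0.562
H(X) = -[0.410·log₂(0.410) + 0.028·log₂(0.028) + 0.562·log₂(0.562)]
  = 0.5274 + 0.1444 + 0.4672 = 1.1390 bits

H(Y|X) = Σ_x P(x)·H(Y|X=x):
  X=0: P(X=0) = 0.410, P(Y|X=0) = (69/410, 147/410, 97/205) → H(Y|X=0) = 1.4741
  X=1: P(X=1) = 0.028, P(Y|X=1) = (5/28, 5/14, 13/28) → H(Y|X=1) = 1.4883
  X=2: P(X=2) = 0.562, P(Y|X=2) = (47/281, 101/281, 133/281) → H(Y|X=2) = 1.4729
H(Y|X) = 0.410·1.4741 + 0.028·1.4883 + 0.562·1.4729 = 1.4738 bits

H(X,Y) = -Σ_{x,y} P(x,y) log₂ P(x,y). Per-cell terms -P(x,y)·log₂P(x,y):
  X=0: 0.2662, 0.4066, 0.4590
  X=1: 0.0382, 0.0664, 0.0814
  X=2: 0.3207, 0.4661, 0.5082
Sum of the 9 terms: H(X,Y) = 2.6128 bits

Chain rule check:
  H(X) + H(Y|X) = 1.1390 + 1.4738 = 2.6128 bits
  H(X,Y) = 2.6128 bits
✓ Chain rule verified.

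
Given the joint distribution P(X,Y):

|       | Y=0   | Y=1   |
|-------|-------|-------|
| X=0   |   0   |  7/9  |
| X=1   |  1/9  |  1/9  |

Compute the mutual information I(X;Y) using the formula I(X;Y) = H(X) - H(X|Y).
0.2810 bits

I(X;Y) = H(X) - H(X|Y)

Marginal of X (row sums):
  P(X=0) = 0 + 7/9 = 7/9
  P(X=1) = 1/9 + 1/9 = 2/9
H(X) = -[(7/9)·log₂(7/9) + (2/9)·log₂(2/9)]
  = 0.281999 + 0.482206 = 0.764205 bits

Marginal of Y (column sums):
  P(Y=0) = 0 + 1/9 = 1/9
  P(Y=1) = 7/9 + 1/9 = 8/9
H(X|Y) = Σ_y P(y)·H(X|Y=y):
  Y=0: P(Y=0) = 1/9, P(X|Y=0) = (0, 1) → H(X|Y=0) = 0.000000
  Y=1: P(Y=1) = 8/9, P(X|Y=1) = (7/8, 1/8) → H(X|Y=1) = 0.543564
H(X|Y) = (1/9)·0.000000 + (8/9)·0.543564 = 0.483168 bits

I(X;Y) = H(X) - H(X|Y) = 0.764205 - 0.483168 = 0.2810 bits

Cross-check via I(X;Y) = H(X) + H(Y) - H(X,Y): computing H(Y) from the column sums and H(X,Y) from the 4 cells in the same way gives H(Y) = 0.503258 bits and H(X,Y) = 0.986427 bits, so
I(X;Y) = 0.764205 + 0.503258 - 0.986427 = 0.2810 bits ✓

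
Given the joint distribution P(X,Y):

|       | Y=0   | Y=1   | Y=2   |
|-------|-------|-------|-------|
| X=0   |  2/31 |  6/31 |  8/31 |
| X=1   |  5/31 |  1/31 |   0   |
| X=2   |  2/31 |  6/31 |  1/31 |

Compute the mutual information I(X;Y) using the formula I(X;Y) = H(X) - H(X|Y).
0.3550 bits

I(X;Y) = H(X) - H(X|Y)

Marginal of X (row sums):
  P(X=0) = 2/31 + 6/31 + 8/31 = 16/31
  P(X=1) = 5/31 + 1/31 + 0 = 6/31
  P(X=2) = 2/31 + 6/31 + 1/31 = 9/31
H(X) = -[(16/31)·log₂(16/31) + (6/31)·log₂(6/31) + (9/31)·log₂(9/31)]
  = 0.49249 + 0.45856 + 0.51801 = 1.46906 bits

Marginal of Y (column sums):
  P(Y=0) = 2/31 + 5/31 + 2/31 = 9/31
  P(Y=1) = 6/31 + 1/31 + 6/31 = 13/31
  P(Y=2) = 8/31 + 0 + 1/31 = 9/31
H(X|Y) = Σ_y P(y)·H(X|Y=y):
  Y=0: P(Y=0) = 9/31, P(X|Y=0) = (2/9, 5/9, 2/9) → H(X|Y=0) = 1.43552
  Y=1: P(Y=1) = 13/31, P(X|Y=1) = (6/13, 1/13, 6/13) → H(X|Y=1) = 1.31432
  Y=2: P(Y=2) = 9/31, P(X|Y=2) = (8/9, 0, 1/9) → H(X|Y=2) = 0.50326
H(X|Y) = (9/31)·1.43552 + (13/31)·1.31432 + (9/31)·0.50326 = 1.11404 bits

I(X;Y) = H(X) - H(X|Y) = 1.46906 - 1.11404 = 0.3550 bits

Cross-check via I(X;Y) = H(X) + H(Y) - H(X,Y): computing H(Y) from the column sums and H(X,Y) from the 9 cells in the same way gives H(Y) = 1.56180 bits and H(X,Y) = 2.67584 bits, so
I(X;Y) = 1.46906 + 1.56180 - 2.67584 = 0.3550 bits ✓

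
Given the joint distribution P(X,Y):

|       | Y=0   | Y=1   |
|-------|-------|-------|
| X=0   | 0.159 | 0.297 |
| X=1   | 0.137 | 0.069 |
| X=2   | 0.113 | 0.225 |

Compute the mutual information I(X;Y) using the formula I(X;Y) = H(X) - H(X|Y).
0.0504 bits

I(X;Y) = H(X) - H(X|Y)

Marginal of X (row sums):
  P(X=0) = 0.159 + 0.297 = 0.456
  P(X=1) = 0.137 + 0.069 = 0.206
  P(X=2) = 0.113 + 0.225 = 0.338
H(X) = -[0.456·log₂(0.456) + 0.206·log₂(0.206) + 0.338·log₂(0.338)]
  = 0.51660 + 0.46953 + 0.52894 = 1.5151 bits

Marginal of Y (column sums):
  P(Y=0) = 0.159 + 0.137 + 0.113 = 0.409
  P(Y=1) = 0.297 + 0.069 + 0.225 = 0.591
H(X|Y) = Σ_y P(y)·H(X|Y=y):
  Y=0: P(Y=0) = 0.409, P(X|Y=0) = (159/409, 137/409, 113/409) → H(X|Y=0) = 1.57117
  Y=1: P(Y=1) = 0.591, P(X|Y=1) = (99/197, 23/197, 75/197) → H(X|Y=1) = 1.39104
H(X|Y) = 0.409·1.57117 + 0.591·1.39104 = 1.4647 bits

I(X;Y) = H(X) - H(X|Y) = 1.5151 - 1.4647 = 0.0504 bits

Cross-check via I(X;Y) = H(X) + H(Y) - H(X,Y): computing H(Y) from the column sums and H(X,Y) from the 6 cells in the same way gives H(Y) = 0.9760 bits and H(X,Y) = 2.4407 bits, so
I(X;Y) = 1.5151 + 0.9760 - 2.4407 = 0.0504 bits ✓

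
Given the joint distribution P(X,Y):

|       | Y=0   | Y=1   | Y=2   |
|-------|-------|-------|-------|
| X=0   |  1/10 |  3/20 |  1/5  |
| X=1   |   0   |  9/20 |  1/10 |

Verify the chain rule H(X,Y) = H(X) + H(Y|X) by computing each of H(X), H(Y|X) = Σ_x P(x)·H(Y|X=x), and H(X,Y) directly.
H(X) = 0.9928 bits, H(Y|X) = 1.0649 bits, H(X,Y) = 2.0577 bits

Marginal of X (row sums):
  P(X=0) = 1/10 + 3/20 + 1/5 = 9/20
  P(X=1) = 0 + 9/20 + 1/10 = 11/20
H(X) = -[(9/20)·log₂(9/20) + (11/20)·log₂(11/20)]
  = 0.5184 + 0.4744 = 0.9928 bits

H(Y|X) = Σ_x P(x)·H(Y|X=x):
  X=0: P(X=0) = 9/20, P(Y|X=0) = (2/9, 1/3, 4/9) → H(Y|X=0) = 1.5305
  X=1: P(X=1) = 11/20, P(Y|X=1) = (0, 9/11, 2/11) → H(Y|X=1) = 0.6840
H(Y|X) = (9/20)·1.5305 + (11/20)·0.6840 = 1.0649 bits

H(X,Y) = -Σ_{x,y} P(x,y) log₂ P(x,y). Per-cell terms -P(x,y)·log₂P(x,y):
  X=0: 0.3322, 0.4105, 0.4644
  X=1: 0.0000, 0.5184, 0.3322
  (cells with P = 0 contribute 0)
Sum of the 6 terms: H(X,Y) = 2.0577 bits

Chain rule check:
  H(X) + H(Y|X) = 0.9928 + 1.0649 = 2.0577 bits
  H(X,Y) = 2.0577 bits
✓ Chain rule verified.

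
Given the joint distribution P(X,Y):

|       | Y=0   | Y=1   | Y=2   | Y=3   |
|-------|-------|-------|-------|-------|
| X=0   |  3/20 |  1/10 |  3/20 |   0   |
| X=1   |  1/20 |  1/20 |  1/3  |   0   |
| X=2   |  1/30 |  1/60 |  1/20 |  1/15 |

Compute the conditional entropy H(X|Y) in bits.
1.1875 bits

H(X|Y) = H(X,Y) - H(Y)

H(X,Y) = -Σ_{x,y} P(x,y) log₂ P(x,y). Per-cell terms -P(x,y)·log₂P(x,y):
  X=0: 0.41054, 0.33219, 0.41054, 0.00000
  X=1: 0.21610, 0.21610, 0.52832, 0.00000
  X=2: 0.16356, 0.09845, 0.21610, 0.26046
  (cells with P = 0 contribute 0)
Sum of the 12 terms: H(X,Y) = 2.85236 bits

Marginal of Y (column sums):
  P(Y=0) = 3/20 + 1/20 + 1/30 = 7/30
  P(Y=1) = 1/10 + 1/20 + 1/60 = 1/6
  P(Y=2) = 3/20 + 1/3 + 1/20 = 8/15
  P(Y=3) = 0 + 0 + 1/15 = 1/15
H(Y) = -[(7/30)·log₂(7/30) + (1/6)·log₂(1/6) + (8/15)·log₂(8/15) + (1/15)·log₂(1/15)]
  = 0.48989 + 0.43083 + 0.48367 + 0.26046 = 1.66485 bits

H(X|Y) = H(X,Y) - H(Y) = 2.85236 - 1.66485 = 1.1875 bits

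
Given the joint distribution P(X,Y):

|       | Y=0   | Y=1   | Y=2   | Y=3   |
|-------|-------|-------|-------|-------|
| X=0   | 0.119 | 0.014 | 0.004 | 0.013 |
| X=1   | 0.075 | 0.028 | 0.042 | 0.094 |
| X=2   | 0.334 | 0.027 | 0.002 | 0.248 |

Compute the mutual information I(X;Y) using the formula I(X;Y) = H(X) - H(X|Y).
0.1433 bits

I(X;Y) = H(X) - H(X|Y)

Marginal of X (row sums):
  P(X=0) = 0.119 + 0.014 + 0.004 + 0.013 = 0.150
  P(X=1) = 0.075 + 0.028 + 0.042 + 0.094 = 0.239
  P(X=2) = 0.334 + 0.027 + 0.002 + 0.248 = 0.611
H(X) = -[0.150·log₂(0.150) + 0.239·log₂(0.239) + 0.611·log₂(0.611)]
  = 0.4105 + 0.4935 + 0.4343 = 1.3383 bits

Marginal of Y (column sums):
  P(Y=0) = 0.119 + 0.075 + 0.334 = 0.528
  P(Y=1) = 0.014 + 0.028 + 0.027 = 0.069
  P(Y=2) = 0.004 + 0.042 + 0.002 = 0.048
  P(Y=3) = 0.013 + 0.094 + 0.248 = 0.355
H(X|Y) = Σ_y P(y)·H(X|Y=y):
  Y=0: P(Y=0) = 0.528, P(X|Y=0) = (119/528, 25/176, 167/264) → H(X|Y=0) = 1.3023
  Y=1: P(Y=1) = 0.069, P(X|Y=1) = (14/69, 28/69, 9/23) → H(X|Y=1) = 1.5246
  Y=2: P(Y=2) = 0.048, P(X|Y=2) = (1/12, 7/8, 1/24) → H(X|Y=2) = 0.6584
  Y=3: P(Y=3) = 0.355, P(X|Y=3) = (13/355, 94/355, 248/355) → H(X|Y=3) = 1.0439
H(X|Y) = 0.528·1.3023 + 0.069·1.5246 + 0.048·0.6584 + 0.355·1.0439 = 1.1950 bits

I(X;Y) = H(X) - H(X|Y) = 1.3383 - 1.1950 = 0.1433 bits

Cross-check via I(X;Y) = H(X) + H(Y) - H(X,Y): computing H(Y) from the column sums and H(X,Y) from the 12 cells in the same way gives H(Y) = 1.4933 bits and H(X,Y) = 2.6883 bits, so
I(X;Y) = 1.3383 + 1.4933 - 2.6883 = 0.1433 bits ✓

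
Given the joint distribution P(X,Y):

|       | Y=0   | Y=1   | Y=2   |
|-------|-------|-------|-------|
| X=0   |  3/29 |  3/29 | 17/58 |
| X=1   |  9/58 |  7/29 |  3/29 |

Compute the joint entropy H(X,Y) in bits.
2.4468 bits

H(X,Y) = -Σ_{x,y} P(x,y) log₂ P(x,y). Per-cell terms -P(x,y)·log₂P(x,y):
  X=0: 0.3386, 0.3386, 0.5189
  X=1: 0.4171, 0.4950, 0.3386
Sum of the 6 terms: H(X,Y) = 2.4468 bits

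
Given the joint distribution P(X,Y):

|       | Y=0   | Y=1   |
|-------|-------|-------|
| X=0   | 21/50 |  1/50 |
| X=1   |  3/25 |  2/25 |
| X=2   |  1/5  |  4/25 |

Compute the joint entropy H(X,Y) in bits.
2.1845 bits

H(X,Y) = -Σ_{x,y} P(x,y) log₂ P(x,y). Per-cell terms -P(x,y)·log₂P(x,y):
  X=0: 0.5256, 0.1129
  X=1: 0.3671, 0.2915
  X=2: 0.4644, 0.4230
Sum of the 6 terms: H(X,Y) = 2.1845 bits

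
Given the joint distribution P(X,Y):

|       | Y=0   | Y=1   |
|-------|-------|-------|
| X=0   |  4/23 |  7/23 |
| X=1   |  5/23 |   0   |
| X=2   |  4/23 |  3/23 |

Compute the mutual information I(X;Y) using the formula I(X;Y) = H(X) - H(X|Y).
0.2356 bits

I(X;Y) = H(X) - H(X|Y)

Marginal of X (row sums):
  P(X=0) = 4/23 + 7/23 = 11/23
  P(X=1) = 5/23 + 0 = 5/23
  P(X=2) = 4/23 + 3/23 = 7/23
H(X) = -[(11/23)·log₂(11/23) + (5/23)·log₂(5/23) + (7/23)·log₂(7/23)]
  = 0.50893 + 0.47862 + 0.52232 = 1.5099 bits

Marginal of Y (column sums):
  P(Y=0) = 4/23 + 5/23 + 4/23 = 13/23
  P(Y=1) = 7/23 + 0 + 3/23 = 10/23
H(X|Y) = Σ_y P(y)·H(X|Y=y):
  Y=0: P(Y=0) = 13/23, P(X|Y=0) = (4/13, 5/13, 4/13) → H(X|Y=0) = 1.57662
  Y=1: P(Y=1) = 10/23, P(X|Y=1) = (7/10, 0, 3/10) → H(X|Y=1) = 0.88129
H(X|Y) = (13/23)·1.57662 + (10/23)·0.88129 = 1.2743 bits

I(X;Y) = H(X) - H(X|Y) = 1.5099 - 1.2743 = 0.2356 bits

Cross-check via I(X;Y) = H(X) + H(Y) - H(X,Y): computing H(Y) from the column sums and H(X,Y) from the 6 cells in the same way gives H(Y) = 0.9877 bits and H(X,Y) = 2.2620 bits, so
I(X;Y) = 1.5099 + 0.9877 - 2.2620 = 0.2356 bits ✓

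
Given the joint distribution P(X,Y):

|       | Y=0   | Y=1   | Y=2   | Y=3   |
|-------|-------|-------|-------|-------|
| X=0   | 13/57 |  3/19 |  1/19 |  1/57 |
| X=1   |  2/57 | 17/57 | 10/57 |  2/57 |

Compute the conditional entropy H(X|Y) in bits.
0.7996 bits

H(X|Y) = H(X,Y) - H(Y)

H(X,Y) = -Σ_{x,y} P(x,y) log₂ P(x,y). Per-cell terms -P(x,y)·log₂P(x,y):
  X=0: 0.486348, 0.420468, 0.223575, 0.102331
  X=1: 0.169575, 0.520566, 0.440520, 0.169575
Sum of the 8 terms: H(X,Y) = 2.53296 bits

Marginal of Y (column sums):
  P(Y=0) = 13/57 + 2/57 = 5/19
  P(Y=1) = 3/19 + 17/57 = 26/57
  P(Y=2) = 1/19 + 10/57 = 13/57
  P(Y=3) = 1/57 + 2/57 = 1/19
H(Y) = -[(5/19)·log₂(5/19) + (26/57)·log₂(26/57) + (13/57)·log₂(13/57) + (1/19)·log₂(1/19)]
  = 0.506842 + 0.516556 + 0.486348 + 0.223575 = 1.73332 bits

H(X|Y) = H(X,Y) - H(Y) = 2.53296 - 1.73332 = 0.7996 bits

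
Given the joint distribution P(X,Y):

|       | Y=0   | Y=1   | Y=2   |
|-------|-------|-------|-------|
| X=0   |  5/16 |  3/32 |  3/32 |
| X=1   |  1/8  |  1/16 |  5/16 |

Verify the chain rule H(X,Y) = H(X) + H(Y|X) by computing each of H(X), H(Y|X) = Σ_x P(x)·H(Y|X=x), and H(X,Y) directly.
H(X) = 1.0000 bits, H(Y|X) = 1.3141 bits, H(X,Y) = 2.3141 bits

Marginal of X (row sums):
  P(X=0) = 5/16 + 3/32 + 3/32 = 1/2
  P(X=1) = 1/8 + 1/16 + 5/16 = 1/2
H(X) = -[(1/2)·log₂(1/2) + (1/2)·log₂(1/2)]
  = 0.50000 + 0.50000 = 1.0000 bits

H(Y|X) = Σ_x P(x)·H(Y|X=x):
  X=0: P(X=0) = 1/2, P(Y|X=0) = (5/8, 3/16, 3/16) → H(Y|X=0) = 1.32943
  X=1: P(X=1) = 1/2, P(Y|X=1) = (1/4, 1/8, 5/8) → H(Y|X=1) = 1.29879
H(Y|X) = (1/2)·1.32943 + (1/2)·1.29879 = 1.3141 bits

H(X,Y) = -Σ_{x,y} P(x,y) log₂ P(x,y). Per-cell terms -P(x,y)·log₂P(x,y):
  X=0: 0.52440, 0.32016, 0.32016
  X=1: 0.37500, 0.25000, 0.52440
Sum of the 6 terms: H(X,Y) = 2.3141 bits

Chain rule check:
  H(X) + H(Y|X) = 1.0000 + 1.3141 = 2.3141 bits
  H(X,Y) = 2.3141 bits
✓ Chain rule verified.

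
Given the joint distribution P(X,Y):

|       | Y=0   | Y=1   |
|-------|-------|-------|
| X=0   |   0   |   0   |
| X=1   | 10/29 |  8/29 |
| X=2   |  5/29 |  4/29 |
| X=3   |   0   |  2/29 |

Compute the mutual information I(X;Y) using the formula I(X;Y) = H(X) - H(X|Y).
0.0764 bits

I(X;Y) = H(X) - H(X|Y)

Marginal of X (row sums):
  P(X=0) = 0 + 0 = 0
  P(X=1) = 10/29 + 8/29 = 18/29
  P(X=2) = 5/29 + 4/29 = 9/29
  P(X=3) = 0 + 2/29 = 2/29
H(X) = -[(18/29)·log₂(18/29) + (9/29)·log₂(9/29) + (2/29)·log₂(2/29)]   (outcomes with P = 0 contribute 0)
  = 0.42707 + 0.52388 + 0.26607 = 1.2170 bits

Marginal of Y (column sums):
  P(Y=0) = 0 + 10/29 + 5/29 + 0 = 15/29
  P(Y=1) = 0 + 8/29 + 4/29 + 2/29 = 14/29
H(X|Y) = Σ_y P(y)·H(X|Y=y):
  Y=0: P(Y=0) = 15/29, P(X|Y=0) = (0, 2/3, 1/3, 0) → H(X|Y=0) = 0.91830
  Y=1: P(Y=1) = 14/29, P(X|Y=1) = (0, 4/7, 2/7, 1/7) → H(X|Y=1) = 1.37878
H(X|Y) = (15/29)·0.91830 + (14/29)·1.37878 = 1.1406 bits

I(X;Y) = H(X) - H(X|Y) = 1.2170 - 1.1406 = 0.0764 bits

Cross-check via I(X;Y) = H(X) + H(Y) - H(X,Y): computing H(Y) from the column sums and H(X,Y) from the 8 cells in the same way gives H(Y) = 0.9991 bits and H(X,Y) = 2.1397 bits, so
I(X;Y) = 1.2170 + 0.9991 - 2.1397 = 0.0764 bits ✓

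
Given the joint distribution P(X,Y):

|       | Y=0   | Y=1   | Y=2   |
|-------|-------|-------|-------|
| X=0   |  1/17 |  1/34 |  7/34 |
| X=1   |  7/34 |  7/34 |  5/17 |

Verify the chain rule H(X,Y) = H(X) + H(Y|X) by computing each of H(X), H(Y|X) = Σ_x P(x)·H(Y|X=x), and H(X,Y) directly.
H(X) = 0.8740 bits, H(Y|X) = 1.4437 bits, H(X,Y) = 2.3176 bits

Marginal of X (row sums):
  P(X=0) = 1/17 + 1/34 + 7/34 = 5/17
  P(X=1) = 7/34 + 7/34 + 5/17 = 12/17
H(X) = -[(5/17)·log₂(5/17) + (12/17)·log₂(12/17)]
  = 0.51927 + 0.35471 = 0.8740 bits

H(Y|X) = Σ_x P(x)·H(Y|X=x):
  X=0: P(X=0) = 5/17, P(Y|X=0) = (1/5, 1/10, 7/10) → H(Y|X=0) = 1.15678
  X=1: P(X=1) = 12/17, P(Y|X=1) = (7/24, 7/24, 5/12) → H(Y|X=1) = 1.56320
H(Y|X) = (5/17)·1.15678 + (12/17)·1.56320 = 1.4437 bits

H(X,Y) = -Σ_{x,y} P(x,y) log₂ P(x,y). Per-cell terms -P(x,y)·log₂P(x,y):
  X=0: 0.24044, 0.14963, 0.46943
  X=1: 0.46943, 0.46943, 0.51927
Sum of the 6 terms: H(X,Y) = 2.3176 bits

Chain rule check:
  H(X) + H(Y|X) = 0.8740 + 1.4437 = 2.3177 bits
  H(X,Y) = 2.3176 bits
✓ Chain rule verified (Δ = 0.0001 is 4-dp rounding noise: each of the three values was rounded independently).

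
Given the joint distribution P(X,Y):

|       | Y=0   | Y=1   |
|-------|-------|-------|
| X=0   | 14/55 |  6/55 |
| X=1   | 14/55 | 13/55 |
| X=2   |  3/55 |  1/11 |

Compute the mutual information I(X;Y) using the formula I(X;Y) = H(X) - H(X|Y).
0.0386 bits

I(X;Y) = H(X) - H(X|Y)

Marginal of X (row sums):
  P(X=0) = 14/55 + 6/55 = 4/11
  P(X=1) = 14/55 + 13/55 = 27/55
  P(X=2) = 3/55 + 1/11 = 8/55
H(X) = -[(4/11)·log₂(4/11) + (27/55)·log₂(27/55) + (8/55)·log₂(8/55)]
  = 0.5307 + 0.5039 + 0.4046 = 1.4392 bits

Marginal of Y (column sums):
  P(Y=0) = 14/55 + 14/55 + 3/55 = 31/55
  P(Y=1) = 6/55 + 13/55 + 1/11 = 24/55
H(X|Y) = Σ_y P(y)·H(X|Y=y):
  Y=0: P(Y=0) = 31/55, P(X|Y=0) = (14/31, 14/31, 3/31) → H(X|Y=0) = 1.3619
  Y=1: P(Y=1) = 24/55, P(X|Y=1) = (1/4, 13/24, 5/24) → H(X|Y=1) = 1.4506
H(X|Y) = (31/55)·1.3619 + (24/55)·1.4506 = 1.4006 bits

I(X;Y) = H(X) - H(X|Y) = 1.4392 - 1.4006 = 0.0386 bits

Cross-check via I(X;Y) = H(X) + H(Y) - H(X,Y): computing H(Y) from the column sums and H(X,Y) from the 6 cells in the same way gives H(Y) = 0.9883 bits and H(X,Y) = 2.3889 bits, so
I(X;Y) = 1.4392 + 0.9883 - 2.3889 = 0.0386 bits ✓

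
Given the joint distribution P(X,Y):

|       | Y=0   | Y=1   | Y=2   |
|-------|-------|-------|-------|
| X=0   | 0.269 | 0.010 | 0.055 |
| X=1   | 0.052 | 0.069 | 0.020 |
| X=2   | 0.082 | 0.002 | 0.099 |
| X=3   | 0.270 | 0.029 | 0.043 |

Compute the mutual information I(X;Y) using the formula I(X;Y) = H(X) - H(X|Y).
0.2133 bits

I(X;Y) = H(X) - H(X|Y)

Marginal of X (row sums):
  P(X=0) = 0.269 + 0.010 + 0.055 = 0.334
  P(X=1) = 0.052 + 0.069 + 0.020 = 0.141
  P(X=2) = 0.082 + 0.002 + 0.099 = 0.183
  P(X=3) = 0.270 + 0.029 + 0.043 = 0.342
H(X) = -[0.334·log₂(0.334) + 0.141·log₂(0.141) + 0.183·log₂(0.183) + 0.342·log₂(0.342)]
  = 0.52841 + 0.39850 + 0.44837 + 0.52939 = 1.90467 bits

Marginal of Y (column sums):
  P(Y=0) = 0.269 + 0.052 + 0.082 + 0.270 = 0.673
  P(Y=1) = 0.010 + 0.069 + 0.002 + 0.029 = 0.110
  P(Y=2) = 0.055 + 0.020 + 0.099 + 0.043 = 0.217
H(X|Y) = Σ_y P(y)·H(X|Y=y):
  Y=0: P(Y=0) = 0.673, P(X|Y=0) = (269/673, 52/673, 82/673, 270/673) → H(X|Y=0) = 1.71288
  Y=1: P(Y=1) = 0.110, P(X|Y=1) = (1/11, 69/110, 1/55, 29/110) → H(X|Y=1) = 1.34873
  Y=2: P(Y=2) = 0.217, P(X|Y=2) = (55/217, 20/217, 99/217, 43/217) → H(X|Y=2) = 1.79819
H(X|Y) = 0.673·1.71288 + 0.110·1.34873 + 0.217·1.79819 = 1.69134 bits

I(X;Y) = H(X) - H(X|Y) = 1.90467 - 1.69134 = 0.2133 bits

Cross-check via I(X;Y) = H(X) + H(Y) - H(X,Y): computing H(Y) from the column sums and H(X,Y) from the 12 cells in the same way gives H(Y) = 1.21310 bits and H(X,Y) = 2.90444 bits, so
I(X;Y) = 1.90467 + 1.21310 - 2.90444 = 0.2133 bits ✓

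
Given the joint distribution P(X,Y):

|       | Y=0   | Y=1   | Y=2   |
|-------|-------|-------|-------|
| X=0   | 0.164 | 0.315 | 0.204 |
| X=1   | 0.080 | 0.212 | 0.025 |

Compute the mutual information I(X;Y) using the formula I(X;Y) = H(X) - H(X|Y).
0.0521 bits

I(X;Y) = H(X) - H(X|Y)

Marginal of X (row sums):
  P(X=0) = 0.164 + 0.315 + 0.204 = 0.683
  P(X=1) = 0.080 + 0.212 + 0.025 = 0.317
H(X) = -[0.683·log₂(0.683) + 0.317·log₂(0.317)]
  = 0.3757 + 0.5254 = 0.9011 bits

Marginal of Y (column sums):
  P(Y=0) = 0.164 + 0.080 = 0.244
  P(Y=1) = 0.315 + 0.212 = 0.527
  P(Y=2) = 0.204 + 0.025 = 0.229
H(X|Y) = Σ_y P(y)·H(X|Y=y):
  Y=0: P(Y=0) = 0.244, P(X|Y=0) = (41/61, 20/61) → H(X|Y=0) = 0.9127
  Y=1: P(Y=1) = 0.527, P(X|Y=1) = (315/527, 212/527) → H(X|Y=1) = 0.9723
  Y=2: P(Y=2) = 0.229, P(X|Y=2) = (204/229, 25/229) → H(X|Y=2) = 0.4974
H(X|Y) = 0.244·0.9127 + 0.527·0.9723 + 0.229·0.4974 = 0.8490 bits

I(X;Y) = H(X) - H(X|Y) = 0.9011 - 0.8490 = 0.0521 bits

Cross-check via I(X;Y) = H(X) + H(Y) - H(X,Y): computing H(Y) from the column sums and H(X,Y) from the 6 cells in the same way gives H(Y) = 1.4706 bits and H(X,Y) = 2.3196 bits, so
I(X;Y) = 0.9011 + 1.4706 - 2.3196 = 0.0521 bits ✓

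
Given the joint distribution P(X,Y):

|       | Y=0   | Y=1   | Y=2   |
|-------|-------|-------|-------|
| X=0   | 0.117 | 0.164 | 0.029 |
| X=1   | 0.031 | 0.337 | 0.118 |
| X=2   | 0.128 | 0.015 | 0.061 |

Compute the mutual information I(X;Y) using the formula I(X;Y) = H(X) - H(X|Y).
0.2712 bits

I(X;Y) = H(X) - H(X|Y)

Marginal of X (row sums):
  P(X=0) = 0.117 + 0.164 + 0.029 = 0.310
  P(X=1) = 0.031 + 0.337 + 0.118 = 0.486
  P(X=2) = 0.128 + 0.015 + 0.061 = 0.204
H(X) = -[0.310·log₂(0.310) + 0.486·log₂(0.486) + 0.204·log₂(0.204)]
  = 0.52379 + 0.50591 + 0.46785 = 1.49755 bits

Marginal of Y (column sums):
  P(Y=0) = 0.117 + 0.031 + 0.128 = 0.276
  P(Y=1) = 0.164 + 0.337 + 0.015 = 0.516
  P(Y=2) = 0.029 + 0.118 + 0.061 = 0.208
H(X|Y) = Σ_y P(y)·H(X|Y=y):
  Y=0: P(Y=0) = 0.276, P(X|Y=0) = (39/92, 31/276, 32/69) → H(X|Y=0) = 1.39326
  Y=1: P(Y=1) = 0.516, P(X|Y=1) = (41/129, 337/516, 5/172) → H(X|Y=1) = 1.07538
  Y=2: P(Y=2) = 0.208, P(X|Y=2) = (29/208, 59/104, 61/208) → H(X|Y=2) = 1.37925
H(X|Y) = 0.276·1.39326 + 0.516·1.07538 + 0.208·1.37925 = 1.22632 bits

I(X;Y) = H(X) - H(X|Y) = 1.49755 - 1.22632 = 0.2712 bits

Cross-check via I(X;Y) = H(X) + H(Y) - H(X,Y): computing H(Y) from the column sums and H(X,Y) from the 9 cells in the same way gives H(Y) = 1.47635 bits and H(X,Y) = 2.70267 bits, so
I(X;Y) = 1.49755 + 1.47635 - 2.70267 = 0.2712 bits ✓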